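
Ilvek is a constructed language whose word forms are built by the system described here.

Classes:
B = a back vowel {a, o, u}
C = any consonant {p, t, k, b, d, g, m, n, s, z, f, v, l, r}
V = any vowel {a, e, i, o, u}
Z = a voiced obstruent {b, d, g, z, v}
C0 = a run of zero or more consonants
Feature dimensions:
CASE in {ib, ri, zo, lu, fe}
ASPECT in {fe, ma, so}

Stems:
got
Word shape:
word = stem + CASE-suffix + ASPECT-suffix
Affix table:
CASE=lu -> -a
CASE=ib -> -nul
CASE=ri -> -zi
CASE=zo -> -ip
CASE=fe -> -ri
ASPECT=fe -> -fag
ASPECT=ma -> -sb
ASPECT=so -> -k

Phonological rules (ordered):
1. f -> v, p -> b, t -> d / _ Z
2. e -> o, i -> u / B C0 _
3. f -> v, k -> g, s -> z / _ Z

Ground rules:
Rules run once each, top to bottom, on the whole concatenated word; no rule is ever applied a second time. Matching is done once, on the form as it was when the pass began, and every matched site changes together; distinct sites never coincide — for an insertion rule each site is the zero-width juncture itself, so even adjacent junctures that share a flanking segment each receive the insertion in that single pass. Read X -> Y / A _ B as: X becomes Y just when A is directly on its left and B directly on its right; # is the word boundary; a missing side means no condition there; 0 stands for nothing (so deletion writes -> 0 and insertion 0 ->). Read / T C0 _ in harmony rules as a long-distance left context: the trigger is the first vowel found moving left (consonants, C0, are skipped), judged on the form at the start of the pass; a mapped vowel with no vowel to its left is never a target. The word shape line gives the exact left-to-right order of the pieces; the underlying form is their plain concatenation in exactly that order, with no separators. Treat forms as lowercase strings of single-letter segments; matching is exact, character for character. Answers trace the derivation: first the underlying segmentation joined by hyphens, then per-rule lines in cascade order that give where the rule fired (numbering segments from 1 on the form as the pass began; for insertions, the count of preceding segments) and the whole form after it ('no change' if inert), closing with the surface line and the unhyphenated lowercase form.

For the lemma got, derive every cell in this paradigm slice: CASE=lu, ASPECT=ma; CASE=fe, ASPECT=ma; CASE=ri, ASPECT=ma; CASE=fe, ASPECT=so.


cell CASE=lu, ASPECT=ma:
underlying: got-a-sb
1. f -> v, p -> b, t -> d / _ Z: no change
2. e -> o, i -> u / B C0 _: no change
3. f -> v, k -> g, s -> z / _ Z: fires at position(s) 5: gotazb
surface: gotazb

cell CASE=fe, ASPECT=ma:
underlying: got-ri-sb
1. f -> v, p -> b, t -> d / _ Z: no change
2. e -> o, i -> u / B C0 _: fires at position(s) 5: gotrusb
3. f -> v, k -> g, s -> z / _ Z: fires at position(s) 6: gotruzb
surface: gotruzb

cell CASE=ri, ASPECT=ma:
underlying: got-zi-sb
1. f -> v, p -> b, t -> d / _ Z: fires at position(s) 3: godzisb
2. e -> o, i -> u / B C0 _: fires at position(s) 5: godzusb
3. f -> v, k -> g, s -> z / _ Z: fires at position(s) 6: godzuzb
surface: godzuzb

cell CASE=fe, ASPECT=so:
underlying: got-ri-k
1. f -> v, p -> b, t -> d / _ Z: no change
2. e -> o, i -> u / B C0 _: fires at position(s) 5: gotruk
3. f -> v, k -> g, s -> z / _ Z: no change
surface: gotruk


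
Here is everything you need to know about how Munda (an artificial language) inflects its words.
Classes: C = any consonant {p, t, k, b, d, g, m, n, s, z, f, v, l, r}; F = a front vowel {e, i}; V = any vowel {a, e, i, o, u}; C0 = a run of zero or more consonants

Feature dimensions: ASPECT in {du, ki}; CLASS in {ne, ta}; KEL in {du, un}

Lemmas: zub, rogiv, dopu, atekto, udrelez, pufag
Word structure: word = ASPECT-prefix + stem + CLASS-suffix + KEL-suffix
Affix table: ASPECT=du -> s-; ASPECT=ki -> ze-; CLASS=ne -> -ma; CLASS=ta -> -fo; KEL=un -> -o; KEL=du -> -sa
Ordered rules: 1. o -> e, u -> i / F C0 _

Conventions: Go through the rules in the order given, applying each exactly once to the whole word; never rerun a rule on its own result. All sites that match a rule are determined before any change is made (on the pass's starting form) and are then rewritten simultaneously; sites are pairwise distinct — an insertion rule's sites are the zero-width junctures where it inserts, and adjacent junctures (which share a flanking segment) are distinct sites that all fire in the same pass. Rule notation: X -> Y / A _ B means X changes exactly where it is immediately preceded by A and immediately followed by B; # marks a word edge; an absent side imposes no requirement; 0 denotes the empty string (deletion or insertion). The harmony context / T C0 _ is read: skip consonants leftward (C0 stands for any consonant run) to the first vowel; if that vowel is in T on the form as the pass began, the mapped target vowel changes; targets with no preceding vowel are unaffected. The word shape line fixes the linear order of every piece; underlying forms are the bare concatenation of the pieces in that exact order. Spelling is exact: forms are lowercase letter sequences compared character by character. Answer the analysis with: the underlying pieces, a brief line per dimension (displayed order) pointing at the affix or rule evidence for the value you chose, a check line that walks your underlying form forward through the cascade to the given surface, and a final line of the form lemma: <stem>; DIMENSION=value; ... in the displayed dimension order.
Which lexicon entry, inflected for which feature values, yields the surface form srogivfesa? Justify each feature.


underlying: s-rogiv-fo-sa
ASPECT=du - signalled by the affix s-
CLASS=ta - signalled by the affix -fo
KEL=du - signalled by the affix -sa
check: srogivfosa -> srogivfesa
lemma: rogiv; ASPECT=du; CLASS=ta; KEL=du


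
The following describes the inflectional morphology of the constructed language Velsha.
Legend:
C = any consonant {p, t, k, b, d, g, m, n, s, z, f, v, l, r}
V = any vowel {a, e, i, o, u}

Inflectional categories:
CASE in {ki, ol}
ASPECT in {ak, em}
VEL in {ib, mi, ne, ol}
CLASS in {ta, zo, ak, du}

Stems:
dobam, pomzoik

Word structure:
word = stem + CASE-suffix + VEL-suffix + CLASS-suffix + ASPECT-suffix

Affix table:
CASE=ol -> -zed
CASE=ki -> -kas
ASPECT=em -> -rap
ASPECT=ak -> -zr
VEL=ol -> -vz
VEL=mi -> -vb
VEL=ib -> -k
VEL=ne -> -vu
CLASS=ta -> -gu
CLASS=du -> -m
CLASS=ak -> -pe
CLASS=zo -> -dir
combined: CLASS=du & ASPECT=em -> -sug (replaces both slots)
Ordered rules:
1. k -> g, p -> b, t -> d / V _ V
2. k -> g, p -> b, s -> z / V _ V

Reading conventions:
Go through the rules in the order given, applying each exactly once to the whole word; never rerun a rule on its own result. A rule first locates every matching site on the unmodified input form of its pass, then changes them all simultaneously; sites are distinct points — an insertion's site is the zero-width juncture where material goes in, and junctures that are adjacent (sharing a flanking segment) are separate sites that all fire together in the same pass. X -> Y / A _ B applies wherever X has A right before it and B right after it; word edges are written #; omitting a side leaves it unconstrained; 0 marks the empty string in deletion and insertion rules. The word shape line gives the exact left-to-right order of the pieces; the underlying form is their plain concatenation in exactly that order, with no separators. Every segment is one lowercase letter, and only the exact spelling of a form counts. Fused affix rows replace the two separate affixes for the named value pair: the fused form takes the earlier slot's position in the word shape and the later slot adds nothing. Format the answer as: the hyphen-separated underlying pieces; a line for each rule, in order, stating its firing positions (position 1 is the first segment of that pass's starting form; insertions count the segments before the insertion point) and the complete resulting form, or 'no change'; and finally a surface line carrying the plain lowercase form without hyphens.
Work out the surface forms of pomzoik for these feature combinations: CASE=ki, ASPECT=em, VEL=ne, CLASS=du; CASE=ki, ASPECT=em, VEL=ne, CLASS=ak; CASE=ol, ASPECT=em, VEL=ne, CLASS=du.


cell CASE=ki, ASPECT=em, VEL=ne, CLASS=du:
underlying: pomzoik-kas-vu-sug
1. k -> g, p -> b, t -> d / V _ V: no change
2. k -> g, p -> b, s -> z / V _ V: fires at position(s) 13: pomzoikkasvuzug
surface: pomzoikkasvuzug

cell CASE=ki, ASPECT=em, VEL=ne, CLASS=ak:
underlying: pomzoik-kas-vu-pe-rap
1. k -> g, p -> b, t -> d / V _ V: fires at position(s) 13: pomzoikkasvuberap
2. k -> g, p -> b, s -> z / V _ V: no change
surface: pomzoikkasvuberap

cell CASE=ol, ASPECT=em, VEL=ne, CLASS=du:
underlying: pomzoik-zed-vu-sug
1. k -> g, p -> b, t -> d / V _ V: no change
2. k -> g, p -> b, s -> z / V _ V: fires at position(s) 13: pomzoikzedvuzug
surface: pomzoikzedvuzug


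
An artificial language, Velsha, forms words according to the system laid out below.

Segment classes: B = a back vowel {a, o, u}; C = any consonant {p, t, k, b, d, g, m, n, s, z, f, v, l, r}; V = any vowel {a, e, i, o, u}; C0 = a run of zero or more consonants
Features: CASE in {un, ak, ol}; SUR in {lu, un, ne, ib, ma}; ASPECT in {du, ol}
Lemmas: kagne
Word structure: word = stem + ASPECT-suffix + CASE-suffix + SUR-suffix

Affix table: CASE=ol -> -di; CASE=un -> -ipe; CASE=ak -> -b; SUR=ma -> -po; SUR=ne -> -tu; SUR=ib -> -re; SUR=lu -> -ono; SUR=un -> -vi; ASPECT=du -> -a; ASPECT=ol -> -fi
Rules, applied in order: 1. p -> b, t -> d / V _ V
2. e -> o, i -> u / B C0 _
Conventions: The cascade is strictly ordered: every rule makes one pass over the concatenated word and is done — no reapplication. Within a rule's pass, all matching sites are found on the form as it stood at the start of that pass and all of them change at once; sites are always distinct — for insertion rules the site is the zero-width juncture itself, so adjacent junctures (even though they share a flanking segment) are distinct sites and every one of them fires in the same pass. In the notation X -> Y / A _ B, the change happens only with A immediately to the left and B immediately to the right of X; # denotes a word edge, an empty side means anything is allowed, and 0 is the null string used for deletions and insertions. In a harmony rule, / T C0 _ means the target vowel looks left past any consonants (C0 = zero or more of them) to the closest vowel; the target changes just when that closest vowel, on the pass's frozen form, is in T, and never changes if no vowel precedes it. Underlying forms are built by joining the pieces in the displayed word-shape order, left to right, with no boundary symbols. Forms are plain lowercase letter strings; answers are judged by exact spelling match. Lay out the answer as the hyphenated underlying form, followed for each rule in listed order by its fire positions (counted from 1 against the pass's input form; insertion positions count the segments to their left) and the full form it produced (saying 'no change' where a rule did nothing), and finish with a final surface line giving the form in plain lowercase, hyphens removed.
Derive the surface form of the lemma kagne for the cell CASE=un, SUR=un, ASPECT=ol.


underlying: kagne-fi-ipe-vi
1. p -> b, t -> d / V _ V: fires at position(s) 9: kagnefiibevi
2. e -> o, i -> u / B C0 _: fires at position(s) 5: kagnofiibevi
surface: kagnofiibevi


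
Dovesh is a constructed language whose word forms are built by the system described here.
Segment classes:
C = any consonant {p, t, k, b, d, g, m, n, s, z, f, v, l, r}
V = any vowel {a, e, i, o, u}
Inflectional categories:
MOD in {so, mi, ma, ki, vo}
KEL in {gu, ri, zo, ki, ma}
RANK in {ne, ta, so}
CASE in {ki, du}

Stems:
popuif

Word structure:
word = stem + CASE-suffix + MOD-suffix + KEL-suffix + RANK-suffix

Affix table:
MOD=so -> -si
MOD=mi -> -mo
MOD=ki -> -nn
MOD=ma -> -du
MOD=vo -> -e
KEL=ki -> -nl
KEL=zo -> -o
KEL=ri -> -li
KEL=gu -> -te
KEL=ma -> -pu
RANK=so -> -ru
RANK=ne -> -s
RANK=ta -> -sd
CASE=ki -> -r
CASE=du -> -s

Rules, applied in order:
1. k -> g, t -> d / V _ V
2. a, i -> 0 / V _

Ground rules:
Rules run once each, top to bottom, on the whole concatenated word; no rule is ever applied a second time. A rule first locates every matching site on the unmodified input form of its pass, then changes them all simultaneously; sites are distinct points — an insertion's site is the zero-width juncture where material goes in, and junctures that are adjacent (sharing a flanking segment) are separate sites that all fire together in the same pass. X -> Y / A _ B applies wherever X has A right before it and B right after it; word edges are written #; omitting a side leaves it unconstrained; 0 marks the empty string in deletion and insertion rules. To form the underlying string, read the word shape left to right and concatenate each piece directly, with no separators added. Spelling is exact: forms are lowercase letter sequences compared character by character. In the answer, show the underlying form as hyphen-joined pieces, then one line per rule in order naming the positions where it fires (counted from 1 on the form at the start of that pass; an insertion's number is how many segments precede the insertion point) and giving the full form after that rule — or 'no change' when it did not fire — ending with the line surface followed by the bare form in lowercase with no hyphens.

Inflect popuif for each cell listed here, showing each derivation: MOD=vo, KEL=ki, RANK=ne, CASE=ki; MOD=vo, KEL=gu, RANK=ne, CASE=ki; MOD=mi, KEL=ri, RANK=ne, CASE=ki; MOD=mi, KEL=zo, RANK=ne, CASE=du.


cell MOD=vo, KEL=ki, RANK=ne, CASE=ki:
underlying: popuif-r-e-nl-s
1. k -> g, t -> d / V _ V: no change
2. a, i -> 0 / V _: fires at position(s) 5: popufrenls
surface: popufrenls

cell MOD=vo, KEL=gu, RANK=ne, CASE=ki:
underlying: popuif-r-e-te-s
1. k -> g, t -> d / V _ V: fires at position(s) 9: popuifredes
2. a, i -> 0 / V _: fires at position(s) 5: popufredes
surface: popufredes

cell MOD=mi, KEL=ri, RANK=ne, CASE=ki:
underlying: popuif-r-mo-li-s
1. k -> g, t -> d / V _ V: no change
2. a, i -> 0 / V _: fires at position(s) 5: popufrmolis
surface: popufrmolis

cell MOD=mi, KEL=zo, RANK=ne, CASE=du:
underlying: popuif-s-mo-o-s
1. k -> g, t -> d / V _ V: no change
2. a, i -> 0 / V _: fires at position(s) 5: popufsmoos
surface: popufsmoos


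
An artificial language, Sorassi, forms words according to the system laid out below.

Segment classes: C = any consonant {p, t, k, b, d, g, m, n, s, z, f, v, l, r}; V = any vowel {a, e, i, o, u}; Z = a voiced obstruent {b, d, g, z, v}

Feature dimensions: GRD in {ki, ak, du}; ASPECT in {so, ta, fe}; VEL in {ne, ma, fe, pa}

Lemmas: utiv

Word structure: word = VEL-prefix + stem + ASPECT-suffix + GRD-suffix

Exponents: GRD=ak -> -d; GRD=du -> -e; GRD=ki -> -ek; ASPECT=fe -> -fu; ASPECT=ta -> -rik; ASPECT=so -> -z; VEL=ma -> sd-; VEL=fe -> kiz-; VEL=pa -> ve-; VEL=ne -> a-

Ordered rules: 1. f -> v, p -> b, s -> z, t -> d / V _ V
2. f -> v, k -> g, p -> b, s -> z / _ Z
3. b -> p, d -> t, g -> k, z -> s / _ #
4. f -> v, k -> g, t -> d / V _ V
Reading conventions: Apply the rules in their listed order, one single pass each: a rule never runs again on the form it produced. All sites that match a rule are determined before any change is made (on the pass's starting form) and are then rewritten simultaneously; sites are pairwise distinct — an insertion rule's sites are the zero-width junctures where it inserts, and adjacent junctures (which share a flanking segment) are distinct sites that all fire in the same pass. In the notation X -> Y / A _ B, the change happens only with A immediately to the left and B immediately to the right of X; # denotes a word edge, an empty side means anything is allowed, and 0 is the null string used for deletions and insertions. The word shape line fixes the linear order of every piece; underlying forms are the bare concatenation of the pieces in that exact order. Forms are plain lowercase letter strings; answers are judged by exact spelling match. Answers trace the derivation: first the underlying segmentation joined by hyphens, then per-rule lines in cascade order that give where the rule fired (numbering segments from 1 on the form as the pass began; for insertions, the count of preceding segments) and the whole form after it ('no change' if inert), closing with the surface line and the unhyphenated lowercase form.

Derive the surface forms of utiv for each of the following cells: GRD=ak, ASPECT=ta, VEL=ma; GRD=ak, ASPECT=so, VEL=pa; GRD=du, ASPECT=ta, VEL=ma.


cell GRD=ak, ASPECT=ta, VEL=ma:
underlying: sd-utiv-rik-d
1. f -> v, p -> b, s -> z, t -> d / V _ V: fires at position(s) 4: sdudivrikd
2. f -> v, k -> g, p -> b, s -> z / _ Z: fires at position(s) 1, 9: zdudivrigd
3. b -> p, d -> t, g -> k, z -> s / _ #: fires at position(s) 10: zdudivrigt
4. f -> v, k -> g, t -> d / V _ V: no change
surface: zdudivrigt

cell GRD=ak, ASPECT=so, VEL=pa:
underlying: ve-utiv-z-d
1. f -> v, p -> b, s -> z, t -> d / V _ V: fires at position(s) 4: veudivzd
2. f -> v, k -> g, p -> b, s -> z / _ Z: no change
3. b -> p, d -> t, g -> k, z -> s / _ #: fires at position(s) 8: veudivzt
4. f -> v, k -> g, t -> d / V _ V: no change
surface: veudivzt

cell GRD=du, ASPECT=ta, VEL=ma:
underlying: sd-utiv-rik-e
1. f -> v, p -> b, s -> z, t -> d / V _ V: fires at position(s) 4: sdudivrike
2. f -> v, k -> g, p -> b, s -> z / _ Z: fires at position(s) 1: zdudivrike
3. b -> p, d -> t, g -> k, z -> s / _ #: no change
4. f -> v, k -> g, t -> d / V _ V: fires at position(s) 9: zdudivrige
surface: zdudivrige


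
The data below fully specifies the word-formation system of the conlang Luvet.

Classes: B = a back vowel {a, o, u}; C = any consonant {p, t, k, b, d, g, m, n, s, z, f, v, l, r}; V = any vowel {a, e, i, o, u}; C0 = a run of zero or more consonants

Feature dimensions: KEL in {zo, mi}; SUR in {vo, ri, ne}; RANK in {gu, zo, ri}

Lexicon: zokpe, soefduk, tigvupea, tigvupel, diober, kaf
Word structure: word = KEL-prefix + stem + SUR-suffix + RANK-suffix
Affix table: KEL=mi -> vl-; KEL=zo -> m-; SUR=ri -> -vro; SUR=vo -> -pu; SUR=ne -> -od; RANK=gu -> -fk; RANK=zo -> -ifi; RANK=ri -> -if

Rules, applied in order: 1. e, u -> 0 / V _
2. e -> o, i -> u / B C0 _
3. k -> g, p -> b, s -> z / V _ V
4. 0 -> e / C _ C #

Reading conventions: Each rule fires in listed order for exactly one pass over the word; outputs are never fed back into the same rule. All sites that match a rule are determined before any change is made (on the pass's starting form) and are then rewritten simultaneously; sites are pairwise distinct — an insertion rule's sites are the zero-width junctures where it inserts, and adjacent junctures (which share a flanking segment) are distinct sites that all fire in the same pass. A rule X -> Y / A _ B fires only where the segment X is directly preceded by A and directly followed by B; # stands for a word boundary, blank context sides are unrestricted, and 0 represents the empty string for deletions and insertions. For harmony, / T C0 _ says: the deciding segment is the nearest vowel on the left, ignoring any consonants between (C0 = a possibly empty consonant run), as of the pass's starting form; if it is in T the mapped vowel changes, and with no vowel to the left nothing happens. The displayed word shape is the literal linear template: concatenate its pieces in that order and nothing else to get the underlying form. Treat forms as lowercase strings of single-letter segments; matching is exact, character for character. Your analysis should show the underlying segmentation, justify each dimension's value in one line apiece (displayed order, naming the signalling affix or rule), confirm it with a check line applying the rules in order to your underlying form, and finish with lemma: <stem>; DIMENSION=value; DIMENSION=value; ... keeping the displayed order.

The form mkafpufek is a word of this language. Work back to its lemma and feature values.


underlying: m-kaf-pu-fk
KEL=zo - signalled by the affix m-
SUR=vo - signalled by the affix -pu
RANK=gu - signalled by the affix -fk
check: mkafpufk -> mkafpufk -> mkafpufk -> mkafpufk -> mkafpufek
lemma: kaf; KEL=zo; SUR=vo; RANK=gu


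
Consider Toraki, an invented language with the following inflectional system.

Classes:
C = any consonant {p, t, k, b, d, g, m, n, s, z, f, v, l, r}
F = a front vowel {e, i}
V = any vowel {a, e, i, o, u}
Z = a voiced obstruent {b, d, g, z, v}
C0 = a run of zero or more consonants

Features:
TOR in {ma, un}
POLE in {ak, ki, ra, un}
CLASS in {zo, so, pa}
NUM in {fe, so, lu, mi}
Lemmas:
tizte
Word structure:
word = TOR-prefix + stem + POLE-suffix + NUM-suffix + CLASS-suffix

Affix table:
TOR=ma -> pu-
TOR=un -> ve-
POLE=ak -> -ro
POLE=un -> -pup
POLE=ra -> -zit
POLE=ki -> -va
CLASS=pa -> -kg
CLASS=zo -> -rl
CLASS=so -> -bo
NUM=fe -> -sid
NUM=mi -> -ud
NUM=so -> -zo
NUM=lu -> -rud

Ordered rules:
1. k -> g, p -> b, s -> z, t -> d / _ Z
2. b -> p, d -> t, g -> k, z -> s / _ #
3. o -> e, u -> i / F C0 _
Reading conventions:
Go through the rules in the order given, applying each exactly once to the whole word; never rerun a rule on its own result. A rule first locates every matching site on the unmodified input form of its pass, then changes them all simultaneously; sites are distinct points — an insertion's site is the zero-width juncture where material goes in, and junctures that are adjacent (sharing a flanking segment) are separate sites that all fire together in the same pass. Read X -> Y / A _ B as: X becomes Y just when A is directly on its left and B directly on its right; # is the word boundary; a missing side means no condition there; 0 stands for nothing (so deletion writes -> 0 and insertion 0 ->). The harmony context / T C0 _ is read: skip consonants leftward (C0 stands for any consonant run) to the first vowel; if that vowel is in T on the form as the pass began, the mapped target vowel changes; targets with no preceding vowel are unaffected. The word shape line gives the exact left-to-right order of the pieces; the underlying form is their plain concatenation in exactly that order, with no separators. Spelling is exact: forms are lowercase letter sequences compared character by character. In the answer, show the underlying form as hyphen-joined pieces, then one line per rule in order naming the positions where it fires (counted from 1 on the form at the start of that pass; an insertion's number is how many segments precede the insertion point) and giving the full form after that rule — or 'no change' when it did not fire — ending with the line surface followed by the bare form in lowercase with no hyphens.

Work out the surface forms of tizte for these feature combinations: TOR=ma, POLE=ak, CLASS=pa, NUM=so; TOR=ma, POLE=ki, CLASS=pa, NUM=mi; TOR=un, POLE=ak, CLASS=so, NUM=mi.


cell TOR=ma, POLE=ak, CLASS=pa, NUM=so:
underlying: pu-tizte-ro-zo-kg
1. k -> g, p -> b, s -> z, t -> d / _ Z: fires at position(s) 12: putizterozogg
2. b -> p, d -> t, g -> k, z -> s / _ #: fires at position(s) 13: putizterozogk
3. o -> e, u -> i / F C0 _: fires at position(s) 9: putizterezogk
surface: putizterezogk

cell TOR=ma, POLE=ki, CLASS=pa, NUM=mi:
underlying: pu-tizte-va-ud-kg
1. k -> g, p -> b, s -> z, t -> d / _ Z: fires at position(s) 12: putiztevaudgg
2. b -> p, d -> t, g -> k, z -> s / _ #: fires at position(s) 13: putiztevaudgk
3. o -> e, u -> i / F C0 _: no change
surface: putiztevaudgk

cell TOR=un, POLE=ak, CLASS=so, NUM=mi:
underlying: ve-tizte-ro-ud-bo
1. k -> g, p -> b, s -> z, t -> d / _ Z: no change
2. b -> p, d -> t, g -> k, z -> s / _ #: no change
3. o -> e, u -> i / F C0 _: fires at position(s) 9: vetiztereudbo
surface: vetiztereudbo


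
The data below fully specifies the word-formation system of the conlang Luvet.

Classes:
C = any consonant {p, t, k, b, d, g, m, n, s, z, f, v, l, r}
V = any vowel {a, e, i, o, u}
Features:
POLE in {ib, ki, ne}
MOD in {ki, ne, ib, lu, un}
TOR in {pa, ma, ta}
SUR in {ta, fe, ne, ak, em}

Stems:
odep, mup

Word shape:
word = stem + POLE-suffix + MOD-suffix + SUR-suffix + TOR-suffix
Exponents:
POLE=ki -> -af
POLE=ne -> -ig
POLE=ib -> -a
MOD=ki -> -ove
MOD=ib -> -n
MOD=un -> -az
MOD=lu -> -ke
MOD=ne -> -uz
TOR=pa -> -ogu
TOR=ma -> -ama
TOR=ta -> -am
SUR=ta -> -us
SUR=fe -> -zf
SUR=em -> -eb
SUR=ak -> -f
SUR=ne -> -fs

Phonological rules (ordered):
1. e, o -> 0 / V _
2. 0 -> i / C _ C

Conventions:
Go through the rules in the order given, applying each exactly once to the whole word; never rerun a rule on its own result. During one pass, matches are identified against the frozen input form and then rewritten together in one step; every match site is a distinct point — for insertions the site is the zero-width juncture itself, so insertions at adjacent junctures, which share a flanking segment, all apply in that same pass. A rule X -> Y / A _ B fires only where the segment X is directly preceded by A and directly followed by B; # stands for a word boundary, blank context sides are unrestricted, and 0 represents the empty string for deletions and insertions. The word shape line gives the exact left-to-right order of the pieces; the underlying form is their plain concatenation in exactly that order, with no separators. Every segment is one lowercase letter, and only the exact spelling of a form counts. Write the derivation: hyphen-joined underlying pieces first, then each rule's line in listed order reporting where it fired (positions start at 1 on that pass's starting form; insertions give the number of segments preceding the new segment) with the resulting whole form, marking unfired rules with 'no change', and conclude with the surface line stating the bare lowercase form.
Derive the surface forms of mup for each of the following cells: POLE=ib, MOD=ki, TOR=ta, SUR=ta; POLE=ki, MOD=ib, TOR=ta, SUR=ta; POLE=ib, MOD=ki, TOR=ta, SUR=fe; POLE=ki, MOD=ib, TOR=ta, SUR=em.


cell POLE=ib, MOD=ki, TOR=ta, SUR=ta:
underlying: mup-a-ove-us-am
1. e, o -> 0 / V _: fires at position(s) 5: mupaveusam
2. 0 -> i / C _ C: no change
surface: mupaveusam

cell POLE=ki, MOD=ib, TOR=ta, SUR=ta:
underlying: mup-af-n-us-am
1. e, o -> 0 / V _: no change
2. 0 -> i / C _ C: inserts after position(s) 5: mupafinusam
surface: mupafinusam

cell POLE=ib, MOD=ki, TOR=ta, SUR=fe:
underlying: mup-a-ove-zf-am
1. e, o -> 0 / V _: fires at position(s) 5: mupavezfam
2. 0 -> i / C _ C: inserts after position(s) 7: mupavezifam
surface: mupavezifam

cell POLE=ki, MOD=ib, TOR=ta, SUR=em:
underlying: mup-af-n-eb-am
1. e, o -> 0 / V _: no change
2. 0 -> i / C _ C: inserts after position(s) 5: mupafinebam
surface: mupafinebam


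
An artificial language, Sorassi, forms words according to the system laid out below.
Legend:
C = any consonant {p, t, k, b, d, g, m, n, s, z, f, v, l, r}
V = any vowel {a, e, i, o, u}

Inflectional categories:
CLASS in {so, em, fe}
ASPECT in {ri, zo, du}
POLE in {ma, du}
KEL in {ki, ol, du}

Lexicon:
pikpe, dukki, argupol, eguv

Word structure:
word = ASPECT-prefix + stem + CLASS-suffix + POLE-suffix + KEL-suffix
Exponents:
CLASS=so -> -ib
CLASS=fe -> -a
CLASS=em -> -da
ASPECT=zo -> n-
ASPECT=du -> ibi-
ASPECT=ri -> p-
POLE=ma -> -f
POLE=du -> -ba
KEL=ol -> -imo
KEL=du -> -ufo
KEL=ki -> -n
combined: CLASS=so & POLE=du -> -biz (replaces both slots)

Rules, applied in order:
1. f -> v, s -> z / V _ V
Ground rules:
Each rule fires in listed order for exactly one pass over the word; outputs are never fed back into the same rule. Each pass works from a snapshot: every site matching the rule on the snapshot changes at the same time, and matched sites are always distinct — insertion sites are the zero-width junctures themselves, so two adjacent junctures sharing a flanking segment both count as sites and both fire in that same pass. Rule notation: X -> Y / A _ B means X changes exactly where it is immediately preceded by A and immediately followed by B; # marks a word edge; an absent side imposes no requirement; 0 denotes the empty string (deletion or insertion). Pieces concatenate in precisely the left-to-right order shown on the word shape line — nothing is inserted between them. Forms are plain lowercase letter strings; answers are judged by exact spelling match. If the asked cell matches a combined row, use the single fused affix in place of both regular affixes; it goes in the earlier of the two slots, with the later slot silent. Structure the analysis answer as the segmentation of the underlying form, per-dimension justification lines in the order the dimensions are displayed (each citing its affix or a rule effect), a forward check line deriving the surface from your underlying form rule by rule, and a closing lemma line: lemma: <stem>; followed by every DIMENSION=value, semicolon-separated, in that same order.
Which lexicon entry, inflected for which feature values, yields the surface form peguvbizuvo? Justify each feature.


underlying: p-eguv-biz-ufo
CLASS=so - signalled by the combined affix row
ASPECT=ri - signalled by the affix p-
POLE=du - signalled by the combined affix row
KEL=du - signalled by the affix -ufo
check: peguvbizufo -> peguvbizuvo
lemma: eguv; CLASS=so; ASPECT=ri; POLE=du; KEL=du


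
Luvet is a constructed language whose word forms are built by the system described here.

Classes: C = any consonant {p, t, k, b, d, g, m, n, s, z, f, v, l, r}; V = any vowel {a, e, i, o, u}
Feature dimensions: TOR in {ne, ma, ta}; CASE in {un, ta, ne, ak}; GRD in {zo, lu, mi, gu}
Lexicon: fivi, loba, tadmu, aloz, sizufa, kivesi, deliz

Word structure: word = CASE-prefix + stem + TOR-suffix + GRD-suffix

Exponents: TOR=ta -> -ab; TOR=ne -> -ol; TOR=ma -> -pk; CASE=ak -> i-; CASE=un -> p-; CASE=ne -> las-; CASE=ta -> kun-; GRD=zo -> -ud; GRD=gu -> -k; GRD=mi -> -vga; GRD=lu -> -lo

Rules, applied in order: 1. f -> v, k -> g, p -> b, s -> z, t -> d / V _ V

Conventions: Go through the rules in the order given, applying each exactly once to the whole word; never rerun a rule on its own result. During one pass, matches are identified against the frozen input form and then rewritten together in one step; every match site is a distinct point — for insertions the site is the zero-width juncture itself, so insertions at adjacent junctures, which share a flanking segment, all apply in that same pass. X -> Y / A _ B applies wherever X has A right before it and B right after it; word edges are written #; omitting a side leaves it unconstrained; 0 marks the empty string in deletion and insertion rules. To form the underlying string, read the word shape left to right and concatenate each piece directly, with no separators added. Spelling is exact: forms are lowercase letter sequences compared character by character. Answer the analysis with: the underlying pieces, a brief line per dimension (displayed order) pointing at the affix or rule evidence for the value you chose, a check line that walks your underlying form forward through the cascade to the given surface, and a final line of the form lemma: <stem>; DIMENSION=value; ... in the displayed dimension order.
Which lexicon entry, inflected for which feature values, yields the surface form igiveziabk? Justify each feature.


underlying: i-kivesi-ab-k
TOR=ta - signalled by the affix -ab
CASE=ak - signalled by the affix i-
GRD=gu - signalled by the affix -k
check: ikivesiabk -> igiveziabk
lemma: kivesi; TOR=ta; CASE=ak; GRD=gu


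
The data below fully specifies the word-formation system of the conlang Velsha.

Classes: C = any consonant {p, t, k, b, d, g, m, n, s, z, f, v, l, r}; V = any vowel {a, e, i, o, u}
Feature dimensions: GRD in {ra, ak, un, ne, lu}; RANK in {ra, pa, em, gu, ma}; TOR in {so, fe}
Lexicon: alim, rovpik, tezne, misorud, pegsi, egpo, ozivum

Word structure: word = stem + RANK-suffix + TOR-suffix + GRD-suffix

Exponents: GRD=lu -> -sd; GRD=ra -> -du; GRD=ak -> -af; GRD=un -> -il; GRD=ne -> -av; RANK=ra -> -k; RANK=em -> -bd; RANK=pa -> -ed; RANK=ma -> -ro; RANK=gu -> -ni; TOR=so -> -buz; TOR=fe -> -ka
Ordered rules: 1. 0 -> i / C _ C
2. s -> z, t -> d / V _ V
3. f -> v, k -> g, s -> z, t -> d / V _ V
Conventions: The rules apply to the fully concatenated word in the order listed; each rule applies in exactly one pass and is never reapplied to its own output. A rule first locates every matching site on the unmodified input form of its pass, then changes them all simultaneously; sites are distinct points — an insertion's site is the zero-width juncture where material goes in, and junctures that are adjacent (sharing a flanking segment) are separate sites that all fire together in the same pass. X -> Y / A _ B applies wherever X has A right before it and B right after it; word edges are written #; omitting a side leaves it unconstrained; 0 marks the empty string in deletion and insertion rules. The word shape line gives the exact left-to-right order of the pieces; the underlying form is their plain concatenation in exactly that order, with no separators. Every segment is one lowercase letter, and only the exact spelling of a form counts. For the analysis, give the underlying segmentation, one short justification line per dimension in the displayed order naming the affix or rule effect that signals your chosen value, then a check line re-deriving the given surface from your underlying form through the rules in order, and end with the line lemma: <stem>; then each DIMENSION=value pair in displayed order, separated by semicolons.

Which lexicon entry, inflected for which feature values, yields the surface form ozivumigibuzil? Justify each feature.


underlying: ozivum-k-buz-il
GRD=un - signalled by the affix -il
RANK=ra - signalled by the affix -k
TOR=so - signalled by the affix -buz
check: ozivumkbuzil -> ozivumikibuzil -> ozivumikibuzil -> ozivumigibuzil
lemma: ozivum; GRD=un; RANK=ra; TOR=so


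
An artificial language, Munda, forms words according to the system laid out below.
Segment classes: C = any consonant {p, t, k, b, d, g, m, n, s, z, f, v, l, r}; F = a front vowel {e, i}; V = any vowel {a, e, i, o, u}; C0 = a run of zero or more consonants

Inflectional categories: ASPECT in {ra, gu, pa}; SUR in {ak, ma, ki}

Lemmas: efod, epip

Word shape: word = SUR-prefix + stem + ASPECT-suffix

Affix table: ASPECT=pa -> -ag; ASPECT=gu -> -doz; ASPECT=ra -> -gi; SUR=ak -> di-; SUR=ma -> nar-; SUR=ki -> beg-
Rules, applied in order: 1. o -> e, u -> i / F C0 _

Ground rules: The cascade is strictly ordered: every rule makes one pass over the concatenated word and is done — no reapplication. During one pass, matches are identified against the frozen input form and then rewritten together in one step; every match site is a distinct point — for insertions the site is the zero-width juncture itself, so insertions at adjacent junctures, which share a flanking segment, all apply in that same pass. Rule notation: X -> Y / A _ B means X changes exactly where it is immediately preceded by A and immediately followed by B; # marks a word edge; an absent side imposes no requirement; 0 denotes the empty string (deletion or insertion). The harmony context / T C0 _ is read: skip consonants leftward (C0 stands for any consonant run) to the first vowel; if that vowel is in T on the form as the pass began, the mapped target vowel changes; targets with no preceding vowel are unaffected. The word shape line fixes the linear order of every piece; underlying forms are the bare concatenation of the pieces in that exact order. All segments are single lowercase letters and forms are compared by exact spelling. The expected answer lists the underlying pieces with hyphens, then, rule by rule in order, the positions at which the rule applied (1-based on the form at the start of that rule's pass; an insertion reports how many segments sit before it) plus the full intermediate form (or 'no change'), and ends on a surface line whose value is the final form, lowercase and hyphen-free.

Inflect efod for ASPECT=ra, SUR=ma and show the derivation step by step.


underlying: nar-efod-gi
1. o -> e, u -> i / F C0 _: fires at position(s) 6: narefedgi
surface: narefedgi


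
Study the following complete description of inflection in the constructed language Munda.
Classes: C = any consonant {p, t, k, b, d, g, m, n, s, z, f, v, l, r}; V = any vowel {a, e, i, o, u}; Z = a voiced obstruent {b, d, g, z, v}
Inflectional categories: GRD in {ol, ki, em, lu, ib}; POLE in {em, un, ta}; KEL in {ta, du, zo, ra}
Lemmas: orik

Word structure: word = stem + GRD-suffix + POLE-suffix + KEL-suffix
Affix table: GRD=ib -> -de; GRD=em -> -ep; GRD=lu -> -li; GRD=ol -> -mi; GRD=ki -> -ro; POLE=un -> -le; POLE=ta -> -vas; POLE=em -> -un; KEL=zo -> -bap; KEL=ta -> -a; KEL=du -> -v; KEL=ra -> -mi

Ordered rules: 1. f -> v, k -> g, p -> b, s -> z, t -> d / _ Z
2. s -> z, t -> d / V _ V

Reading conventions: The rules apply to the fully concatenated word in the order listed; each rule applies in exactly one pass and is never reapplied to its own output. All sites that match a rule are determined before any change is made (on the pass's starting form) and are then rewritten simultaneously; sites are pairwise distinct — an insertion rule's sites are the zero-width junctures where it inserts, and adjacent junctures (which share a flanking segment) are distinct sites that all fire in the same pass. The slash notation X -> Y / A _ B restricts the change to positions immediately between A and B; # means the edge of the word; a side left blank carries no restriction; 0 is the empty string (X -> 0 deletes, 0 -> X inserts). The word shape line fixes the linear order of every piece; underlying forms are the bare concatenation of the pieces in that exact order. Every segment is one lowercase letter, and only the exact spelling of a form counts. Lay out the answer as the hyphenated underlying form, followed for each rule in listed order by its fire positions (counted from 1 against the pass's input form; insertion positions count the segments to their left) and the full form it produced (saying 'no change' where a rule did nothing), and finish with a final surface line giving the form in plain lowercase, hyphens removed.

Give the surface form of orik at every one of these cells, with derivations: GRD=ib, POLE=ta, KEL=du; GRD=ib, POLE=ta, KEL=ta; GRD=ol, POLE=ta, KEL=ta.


cell GRD=ib, POLE=ta, KEL=du:
underlying: orik-de-vas-v
1. f -> v, k -> g, p -> b, s -> z, t -> d / _ Z: fires at position(s) 4, 9: origdevazv
2. s -> z, t -> d / V _ V: no change
surface: origdevazv

cell GRD=ib, POLE=ta, KEL=ta:
underlying: orik-de-vas-a
1. f -> v, k -> g, p -> b, s -> z, t -> d / _ Z: fires at position(s) 4: origdevasa
2. s -> z, t -> d / V _ V: fires at position(s) 9: origdevaza
surface: origdevaza

cell GRD=ol, POLE=ta, KEL=ta:
underlying: orik-mi-vas-a
1. f -> v, k -> g, p -> b, s -> z, t -> d / _ Z: no change
2. s -> z, t -> d / V _ V: fires at position(s) 9: orikmivaza
surface: orikmivaza


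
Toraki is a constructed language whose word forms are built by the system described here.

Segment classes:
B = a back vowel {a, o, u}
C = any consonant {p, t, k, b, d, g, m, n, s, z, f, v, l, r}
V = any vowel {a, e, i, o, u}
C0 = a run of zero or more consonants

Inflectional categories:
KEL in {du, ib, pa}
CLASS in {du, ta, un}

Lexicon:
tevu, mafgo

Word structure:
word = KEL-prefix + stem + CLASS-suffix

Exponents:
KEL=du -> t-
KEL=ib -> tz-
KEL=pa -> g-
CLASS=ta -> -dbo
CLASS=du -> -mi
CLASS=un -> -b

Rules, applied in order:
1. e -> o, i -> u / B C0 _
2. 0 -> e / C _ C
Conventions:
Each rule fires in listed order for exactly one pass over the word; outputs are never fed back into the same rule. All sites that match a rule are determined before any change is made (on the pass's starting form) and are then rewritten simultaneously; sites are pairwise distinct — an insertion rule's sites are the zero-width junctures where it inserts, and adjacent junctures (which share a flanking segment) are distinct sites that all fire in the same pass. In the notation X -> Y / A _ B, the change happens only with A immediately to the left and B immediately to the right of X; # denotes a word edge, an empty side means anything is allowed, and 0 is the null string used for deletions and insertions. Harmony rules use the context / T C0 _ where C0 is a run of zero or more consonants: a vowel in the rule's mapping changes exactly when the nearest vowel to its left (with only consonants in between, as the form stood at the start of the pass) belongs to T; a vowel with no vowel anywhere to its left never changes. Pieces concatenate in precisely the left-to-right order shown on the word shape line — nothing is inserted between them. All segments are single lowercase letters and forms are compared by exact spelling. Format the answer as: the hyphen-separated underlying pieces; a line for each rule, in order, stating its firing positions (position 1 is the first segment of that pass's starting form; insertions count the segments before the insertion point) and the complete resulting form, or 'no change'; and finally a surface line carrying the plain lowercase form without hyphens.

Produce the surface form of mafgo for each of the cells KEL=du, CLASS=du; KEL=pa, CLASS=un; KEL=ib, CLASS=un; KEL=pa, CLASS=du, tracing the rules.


cell KEL=du, CLASS=du:
underlying: t-mafgo-mi
1. e -> o, i -> u / B C0 _: fires at position(s) 8: tmafgomu
2. 0 -> e / C _ C: inserts after position(s) 1, 4: temafegomu
surface: temafegomu

cell KEL=pa, CLASS=un:
underlying: g-mafgo-b
1. e -> o, i -> u / B C0 _: no change
2. 0 -> e / C _ C: inserts after position(s) 1, 4: gemafegob
surface: gemafegob

cell KEL=ib, CLASS=un:
underlying: tz-mafgo-b
1. e -> o, i -> u / B C0 _: no change
2. 0 -> e / C _ C: inserts after position(s) 1, 2, 5: tezemafegob
surface: tezemafegob

cell KEL=pa, CLASS=du:
underlying: g-mafgo-mi
1. e -> o, i -> u / B C0 _: fires at position(s) 8: gmafgomu
2. 0 -> e / C _ C: inserts after position(s) 1, 4: gemafegomu
surface: gemafegomu
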